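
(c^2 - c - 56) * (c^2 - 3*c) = c^4 - 4*c^3 - 53*c^2 + 168*c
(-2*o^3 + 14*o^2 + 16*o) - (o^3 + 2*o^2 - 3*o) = -3*o^3 + 12*o^2 + 19*o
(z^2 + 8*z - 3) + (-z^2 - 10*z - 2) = -2*z - 5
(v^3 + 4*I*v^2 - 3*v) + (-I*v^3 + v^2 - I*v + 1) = v^3 - I*v^3 + v^2 + 4*I*v^2 - 3*v - I*v + 1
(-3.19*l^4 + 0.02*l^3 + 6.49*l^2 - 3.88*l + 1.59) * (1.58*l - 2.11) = -5.0402*l^5 + 6.7625*l^4 + 10.212*l^3 - 19.8243*l^2 + 10.699*l - 3.3549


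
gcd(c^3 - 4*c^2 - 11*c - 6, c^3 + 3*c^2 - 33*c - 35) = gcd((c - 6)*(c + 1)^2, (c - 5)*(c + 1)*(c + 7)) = c + 1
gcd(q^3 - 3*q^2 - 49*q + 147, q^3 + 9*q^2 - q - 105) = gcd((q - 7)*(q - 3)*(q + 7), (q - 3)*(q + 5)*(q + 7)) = q^2 + 4*q - 21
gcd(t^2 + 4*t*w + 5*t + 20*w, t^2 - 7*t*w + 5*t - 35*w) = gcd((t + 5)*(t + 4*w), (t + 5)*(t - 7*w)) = t + 5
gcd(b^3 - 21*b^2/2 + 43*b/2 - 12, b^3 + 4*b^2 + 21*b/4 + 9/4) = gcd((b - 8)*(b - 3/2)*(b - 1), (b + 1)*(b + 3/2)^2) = 1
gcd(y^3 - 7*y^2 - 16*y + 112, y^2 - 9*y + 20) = y - 4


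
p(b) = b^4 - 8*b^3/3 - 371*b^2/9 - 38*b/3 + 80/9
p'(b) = 4*b^3 - 8*b^2 - 742*b/9 - 38/3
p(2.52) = -287.16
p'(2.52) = -207.22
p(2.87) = -362.20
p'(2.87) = -220.62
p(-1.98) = -91.57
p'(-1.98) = 88.16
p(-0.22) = 9.71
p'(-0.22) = 5.04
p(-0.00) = 8.89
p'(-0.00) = -12.67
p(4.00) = -616.00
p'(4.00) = -214.44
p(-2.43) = -130.61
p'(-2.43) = 83.04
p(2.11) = -206.59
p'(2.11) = -184.67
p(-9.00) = 5288.89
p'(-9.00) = -2834.67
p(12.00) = 10048.89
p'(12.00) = 4758.00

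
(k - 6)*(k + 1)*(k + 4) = k^3 - k^2 - 26*k - 24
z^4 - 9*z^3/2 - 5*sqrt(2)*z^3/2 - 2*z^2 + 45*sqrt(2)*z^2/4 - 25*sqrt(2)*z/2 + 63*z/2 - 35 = (z - 5/2)*(z - 2)*(z - 7*sqrt(2)/2)*(z + sqrt(2))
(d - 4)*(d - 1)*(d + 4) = d^3 - d^2 - 16*d + 16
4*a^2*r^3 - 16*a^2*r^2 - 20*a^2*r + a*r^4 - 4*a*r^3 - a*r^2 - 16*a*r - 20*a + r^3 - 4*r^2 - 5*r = (4*a + r)*(r - 5)*(r + 1)*(a*r + 1)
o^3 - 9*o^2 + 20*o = o*(o - 5)*(o - 4)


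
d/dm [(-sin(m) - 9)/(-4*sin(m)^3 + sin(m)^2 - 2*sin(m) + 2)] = (-8*sin(m)^3 - 107*sin(m)^2 + 18*sin(m) - 20)*cos(m)/(4*sin(m)^3 - sin(m)^2 + 2*sin(m) - 2)^2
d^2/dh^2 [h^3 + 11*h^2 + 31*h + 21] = 6*h + 22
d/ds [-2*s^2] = -4*s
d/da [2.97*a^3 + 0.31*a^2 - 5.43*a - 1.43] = 8.91*a^2 + 0.62*a - 5.43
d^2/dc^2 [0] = 0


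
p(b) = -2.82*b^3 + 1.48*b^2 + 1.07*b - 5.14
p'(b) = -8.46*b^2 + 2.96*b + 1.07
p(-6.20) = 717.20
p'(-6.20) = -342.48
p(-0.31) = -5.25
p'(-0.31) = -0.66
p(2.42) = -33.85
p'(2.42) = -41.31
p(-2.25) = 32.07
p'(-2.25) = -48.42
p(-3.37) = 115.99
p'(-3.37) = -104.98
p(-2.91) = 73.77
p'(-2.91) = -79.18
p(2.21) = -25.99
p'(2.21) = -33.71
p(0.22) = -4.86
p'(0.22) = 1.31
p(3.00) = -64.75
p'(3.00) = -66.19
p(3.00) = -64.75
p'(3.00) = -66.19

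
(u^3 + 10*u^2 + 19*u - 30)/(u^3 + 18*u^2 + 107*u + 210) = (u - 1)/(u + 7)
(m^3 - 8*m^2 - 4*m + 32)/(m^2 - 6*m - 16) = m - 2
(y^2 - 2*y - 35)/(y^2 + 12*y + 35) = (y - 7)/(y + 7)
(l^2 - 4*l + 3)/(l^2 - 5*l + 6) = (l - 1)/(l - 2)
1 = 1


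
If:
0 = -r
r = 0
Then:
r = 0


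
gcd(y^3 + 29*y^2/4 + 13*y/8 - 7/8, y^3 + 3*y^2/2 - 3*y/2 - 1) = y + 1/2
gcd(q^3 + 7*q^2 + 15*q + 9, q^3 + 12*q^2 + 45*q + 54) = q^2 + 6*q + 9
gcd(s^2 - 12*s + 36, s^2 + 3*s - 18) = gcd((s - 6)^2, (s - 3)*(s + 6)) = 1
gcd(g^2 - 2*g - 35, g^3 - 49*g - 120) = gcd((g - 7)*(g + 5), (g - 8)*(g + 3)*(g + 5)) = g + 5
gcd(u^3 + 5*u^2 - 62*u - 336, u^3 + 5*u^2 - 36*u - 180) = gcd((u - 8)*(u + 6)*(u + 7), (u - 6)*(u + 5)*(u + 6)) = u + 6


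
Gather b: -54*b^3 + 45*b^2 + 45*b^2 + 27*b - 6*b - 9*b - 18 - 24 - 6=-54*b^3 + 90*b^2 + 12*b - 48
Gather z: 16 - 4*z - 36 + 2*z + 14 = -2*z - 6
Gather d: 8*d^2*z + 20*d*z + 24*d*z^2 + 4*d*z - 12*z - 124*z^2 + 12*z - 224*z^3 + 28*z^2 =8*d^2*z + d*(24*z^2 + 24*z) - 224*z^3 - 96*z^2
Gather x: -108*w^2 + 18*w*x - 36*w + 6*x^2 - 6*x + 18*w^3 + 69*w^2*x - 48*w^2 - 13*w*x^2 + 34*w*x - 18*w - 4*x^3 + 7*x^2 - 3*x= 18*w^3 - 156*w^2 - 54*w - 4*x^3 + x^2*(13 - 13*w) + x*(69*w^2 + 52*w - 9)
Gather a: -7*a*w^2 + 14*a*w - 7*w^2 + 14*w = a*(-7*w^2 + 14*w) - 7*w^2 + 14*w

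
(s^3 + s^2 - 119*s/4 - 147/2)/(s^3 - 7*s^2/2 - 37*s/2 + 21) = (s + 7/2)/(s - 1)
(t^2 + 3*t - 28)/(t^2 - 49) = (t - 4)/(t - 7)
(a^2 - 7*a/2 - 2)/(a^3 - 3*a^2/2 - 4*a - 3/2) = (a - 4)/(a^2 - 2*a - 3)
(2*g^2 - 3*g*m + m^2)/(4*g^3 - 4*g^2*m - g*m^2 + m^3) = 1/(2*g + m)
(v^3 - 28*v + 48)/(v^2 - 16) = (v^2 + 4*v - 12)/(v + 4)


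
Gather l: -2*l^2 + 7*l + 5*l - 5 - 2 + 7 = -2*l^2 + 12*l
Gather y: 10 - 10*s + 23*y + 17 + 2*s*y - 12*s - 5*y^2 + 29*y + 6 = -22*s - 5*y^2 + y*(2*s + 52) + 33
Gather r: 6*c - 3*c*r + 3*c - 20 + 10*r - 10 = 9*c + r*(10 - 3*c) - 30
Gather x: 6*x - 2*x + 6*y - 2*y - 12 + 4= 4*x + 4*y - 8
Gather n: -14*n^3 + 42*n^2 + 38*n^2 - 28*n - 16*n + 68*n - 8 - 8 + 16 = -14*n^3 + 80*n^2 + 24*n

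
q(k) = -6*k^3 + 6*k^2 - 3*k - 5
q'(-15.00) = -4233.00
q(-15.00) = 21640.00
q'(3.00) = -129.00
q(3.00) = -122.00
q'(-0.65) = -18.40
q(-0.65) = 1.13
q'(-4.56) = -432.00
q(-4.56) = 702.35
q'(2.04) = -53.43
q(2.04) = -37.09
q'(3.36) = -165.89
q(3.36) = -174.94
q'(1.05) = -10.24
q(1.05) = -8.48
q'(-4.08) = -351.60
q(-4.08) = 514.62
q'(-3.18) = -223.18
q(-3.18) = 258.16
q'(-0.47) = -12.62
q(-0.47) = -1.64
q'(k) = -18*k^2 + 12*k - 3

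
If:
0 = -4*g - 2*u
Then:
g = -u/2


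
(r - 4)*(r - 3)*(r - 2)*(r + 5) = r^4 - 4*r^3 - 19*r^2 + 106*r - 120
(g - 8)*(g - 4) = g^2 - 12*g + 32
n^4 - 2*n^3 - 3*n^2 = n^2*(n - 3)*(n + 1)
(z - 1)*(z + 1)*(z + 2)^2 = z^4 + 4*z^3 + 3*z^2 - 4*z - 4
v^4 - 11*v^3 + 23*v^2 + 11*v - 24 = (v - 8)*(v - 3)*(v - 1)*(v + 1)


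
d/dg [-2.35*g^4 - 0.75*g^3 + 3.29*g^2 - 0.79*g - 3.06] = -9.4*g^3 - 2.25*g^2 + 6.58*g - 0.79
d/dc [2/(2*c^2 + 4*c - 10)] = 2*(-c - 1)/(c^2 + 2*c - 5)^2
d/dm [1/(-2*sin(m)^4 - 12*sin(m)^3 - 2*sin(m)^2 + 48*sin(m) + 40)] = (2*sin(m)^3 + 9*sin(m)^2 + sin(m) - 12)*cos(m)/(sin(m)^4 + 6*sin(m)^3 + sin(m)^2 - 24*sin(m) - 20)^2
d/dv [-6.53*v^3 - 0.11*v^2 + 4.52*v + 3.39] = -19.59*v^2 - 0.22*v + 4.52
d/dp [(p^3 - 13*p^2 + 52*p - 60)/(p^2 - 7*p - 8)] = (p^4 - 14*p^3 + 15*p^2 + 328*p - 836)/(p^4 - 14*p^3 + 33*p^2 + 112*p + 64)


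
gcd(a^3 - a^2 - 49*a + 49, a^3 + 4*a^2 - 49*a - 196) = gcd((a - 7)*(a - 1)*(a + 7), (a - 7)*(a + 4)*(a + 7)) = a^2 - 49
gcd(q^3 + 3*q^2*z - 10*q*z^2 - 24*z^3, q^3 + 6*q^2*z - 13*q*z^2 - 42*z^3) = -q^2 + q*z + 6*z^2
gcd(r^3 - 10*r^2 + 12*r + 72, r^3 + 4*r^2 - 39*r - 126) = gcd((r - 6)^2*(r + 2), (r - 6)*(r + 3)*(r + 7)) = r - 6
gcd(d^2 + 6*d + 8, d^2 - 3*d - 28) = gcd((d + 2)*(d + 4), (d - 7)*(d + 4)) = d + 4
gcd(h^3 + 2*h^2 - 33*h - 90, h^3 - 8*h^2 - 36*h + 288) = h - 6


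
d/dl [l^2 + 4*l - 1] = 2*l + 4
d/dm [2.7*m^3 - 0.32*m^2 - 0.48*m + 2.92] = 8.1*m^2 - 0.64*m - 0.48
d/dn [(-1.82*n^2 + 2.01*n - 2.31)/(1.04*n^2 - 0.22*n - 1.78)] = (-1.69*n^2 + 11.284*n - 4.086)/(1.0816*n^4 - 0.4576*n^3 - 3.654*n^2 + 0.7832*n + 3.1684)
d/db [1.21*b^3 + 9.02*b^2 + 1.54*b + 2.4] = 3.63*b^2 + 18.04*b + 1.54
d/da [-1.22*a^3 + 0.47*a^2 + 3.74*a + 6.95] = -3.66*a^2 + 0.94*a + 3.74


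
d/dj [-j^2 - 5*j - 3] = -2*j - 5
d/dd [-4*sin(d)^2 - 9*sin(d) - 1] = -(8*sin(d) + 9)*cos(d)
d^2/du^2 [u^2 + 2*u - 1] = 2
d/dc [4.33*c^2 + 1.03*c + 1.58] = 8.66*c + 1.03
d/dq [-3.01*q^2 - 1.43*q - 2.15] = -6.02*q - 1.43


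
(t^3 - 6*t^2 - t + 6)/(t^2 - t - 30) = (t^2 - 1)/(t + 5)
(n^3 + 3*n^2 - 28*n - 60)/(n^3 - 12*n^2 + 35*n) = (n^2 + 8*n + 12)/(n*(n - 7))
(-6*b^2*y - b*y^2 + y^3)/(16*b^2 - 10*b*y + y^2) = y*(-6*b^2 - b*y + y^2)/(16*b^2 - 10*b*y + y^2)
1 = 1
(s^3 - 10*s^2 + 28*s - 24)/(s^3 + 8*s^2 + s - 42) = (s^2 - 8*s + 12)/(s^2 + 10*s + 21)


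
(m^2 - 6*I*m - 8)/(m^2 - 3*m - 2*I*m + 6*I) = (m - 4*I)/(m - 3)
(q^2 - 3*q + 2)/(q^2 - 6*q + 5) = (q - 2)/(q - 5)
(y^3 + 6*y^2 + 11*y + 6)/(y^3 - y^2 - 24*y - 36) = (y + 1)/(y - 6)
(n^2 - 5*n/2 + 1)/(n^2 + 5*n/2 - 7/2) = (2*n^2 - 5*n + 2)/(2*n^2 + 5*n - 7)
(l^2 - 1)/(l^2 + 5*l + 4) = (l - 1)/(l + 4)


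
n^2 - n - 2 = (n - 2)*(n + 1)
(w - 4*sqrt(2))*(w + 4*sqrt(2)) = w^2 - 32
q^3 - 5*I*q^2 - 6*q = q*(q - 3*I)*(q - 2*I)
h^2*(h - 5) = h^3 - 5*h^2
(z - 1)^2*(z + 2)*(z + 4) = z^4 + 4*z^3 - 3*z^2 - 10*z + 8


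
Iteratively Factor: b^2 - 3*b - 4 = (b + 1)*(b - 4)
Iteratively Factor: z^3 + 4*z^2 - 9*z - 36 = (z + 3)*(z^2 + z - 12) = (z + 3)*(z + 4)*(z - 3)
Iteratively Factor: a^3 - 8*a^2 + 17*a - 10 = (a - 1)*(a^2 - 7*a + 10) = (a - 2)*(a - 1)*(a - 5)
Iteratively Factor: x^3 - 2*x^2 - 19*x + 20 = (x - 1)*(x^2 - x - 20) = (x - 1)*(x + 4)*(x - 5)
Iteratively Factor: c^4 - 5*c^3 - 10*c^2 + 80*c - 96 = (c - 4)*(c^3 - c^2 - 14*c + 24) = (c - 4)*(c - 3)*(c^2 + 2*c - 8) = (c - 4)*(c - 3)*(c + 4)*(c - 2)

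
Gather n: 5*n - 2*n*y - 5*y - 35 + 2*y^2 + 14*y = n*(5 - 2*y) + 2*y^2 + 9*y - 35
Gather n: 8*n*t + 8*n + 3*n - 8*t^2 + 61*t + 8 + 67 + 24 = n*(8*t + 11) - 8*t^2 + 61*t + 99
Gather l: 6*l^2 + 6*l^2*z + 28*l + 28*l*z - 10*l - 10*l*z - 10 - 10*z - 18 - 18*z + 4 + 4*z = l^2*(6*z + 6) + l*(18*z + 18) - 24*z - 24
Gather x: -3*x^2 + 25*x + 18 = -3*x^2 + 25*x + 18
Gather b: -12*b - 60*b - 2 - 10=-72*b - 12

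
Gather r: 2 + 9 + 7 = 18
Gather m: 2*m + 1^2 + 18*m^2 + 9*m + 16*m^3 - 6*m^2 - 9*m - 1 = 16*m^3 + 12*m^2 + 2*m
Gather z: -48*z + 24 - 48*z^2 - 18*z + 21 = -48*z^2 - 66*z + 45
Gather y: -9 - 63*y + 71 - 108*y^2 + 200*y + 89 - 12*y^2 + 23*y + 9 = -120*y^2 + 160*y + 160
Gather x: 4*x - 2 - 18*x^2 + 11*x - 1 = -18*x^2 + 15*x - 3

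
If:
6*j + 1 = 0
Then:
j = -1/6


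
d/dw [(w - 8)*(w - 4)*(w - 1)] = 3*w^2 - 26*w + 44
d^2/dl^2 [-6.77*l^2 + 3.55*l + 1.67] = -13.5400000000000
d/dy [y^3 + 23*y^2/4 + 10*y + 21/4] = 3*y^2 + 23*y/2 + 10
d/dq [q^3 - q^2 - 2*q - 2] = 3*q^2 - 2*q - 2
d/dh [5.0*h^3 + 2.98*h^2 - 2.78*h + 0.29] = 15.0*h^2 + 5.96*h - 2.78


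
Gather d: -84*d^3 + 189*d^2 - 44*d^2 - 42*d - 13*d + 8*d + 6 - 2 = -84*d^3 + 145*d^2 - 47*d + 4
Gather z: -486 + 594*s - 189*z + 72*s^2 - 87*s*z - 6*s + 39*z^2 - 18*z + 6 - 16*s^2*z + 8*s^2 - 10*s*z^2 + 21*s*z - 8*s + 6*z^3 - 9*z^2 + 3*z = 80*s^2 + 580*s + 6*z^3 + z^2*(30 - 10*s) + z*(-16*s^2 - 66*s - 204) - 480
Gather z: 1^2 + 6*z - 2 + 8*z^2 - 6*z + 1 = 8*z^2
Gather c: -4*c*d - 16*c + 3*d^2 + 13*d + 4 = c*(-4*d - 16) + 3*d^2 + 13*d + 4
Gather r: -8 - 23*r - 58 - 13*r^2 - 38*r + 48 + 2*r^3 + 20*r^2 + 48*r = 2*r^3 + 7*r^2 - 13*r - 18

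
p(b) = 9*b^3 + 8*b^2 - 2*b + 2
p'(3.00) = 289.00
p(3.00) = 311.00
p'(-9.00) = 2041.00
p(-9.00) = -5893.00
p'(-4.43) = 456.99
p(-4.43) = -614.59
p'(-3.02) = 195.93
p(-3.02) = -166.89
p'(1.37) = 70.60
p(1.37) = 37.42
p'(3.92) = 475.61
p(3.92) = 659.22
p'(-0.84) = 3.61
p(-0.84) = 3.99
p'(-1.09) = 12.64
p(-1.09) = 2.03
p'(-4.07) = 380.13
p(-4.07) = -464.11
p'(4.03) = 500.98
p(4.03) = 712.92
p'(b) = 27*b^2 + 16*b - 2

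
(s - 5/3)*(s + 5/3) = s^2 - 25/9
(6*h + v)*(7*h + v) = 42*h^2 + 13*h*v + v^2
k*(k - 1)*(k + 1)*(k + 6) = k^4 + 6*k^3 - k^2 - 6*k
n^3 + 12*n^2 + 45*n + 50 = (n + 2)*(n + 5)^2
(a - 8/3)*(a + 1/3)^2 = a^3 - 2*a^2 - 5*a/3 - 8/27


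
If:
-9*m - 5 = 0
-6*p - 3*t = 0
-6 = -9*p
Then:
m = -5/9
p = 2/3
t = -4/3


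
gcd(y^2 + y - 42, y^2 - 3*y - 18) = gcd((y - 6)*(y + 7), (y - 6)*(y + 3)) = y - 6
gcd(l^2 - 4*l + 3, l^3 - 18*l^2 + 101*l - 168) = l - 3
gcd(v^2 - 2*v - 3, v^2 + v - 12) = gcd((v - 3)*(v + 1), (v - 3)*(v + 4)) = v - 3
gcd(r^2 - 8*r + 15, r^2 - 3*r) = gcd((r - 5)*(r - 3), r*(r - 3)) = r - 3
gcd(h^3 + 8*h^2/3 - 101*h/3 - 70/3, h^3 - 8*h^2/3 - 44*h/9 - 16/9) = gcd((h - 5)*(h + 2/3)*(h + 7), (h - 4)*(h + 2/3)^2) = h + 2/3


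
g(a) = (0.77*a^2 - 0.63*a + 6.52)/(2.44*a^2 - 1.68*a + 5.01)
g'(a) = (1.68 - 4.88*a)*(0.77*a^2 - 0.63*a + 6.52)/(2.44*a^2 - 1.68*a + 5.01)^2 + (1.54*a - 0.63)/(2.44*a^2 - 1.68*a + 5.01) = (0.243600000000001*a^2 - 24.1022*a + 7.7973)/(5.9536*a^4 - 8.1984*a^3 + 27.2712*a^2 - 16.8336*a + 25.1001)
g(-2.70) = 0.51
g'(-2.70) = 0.10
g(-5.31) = 0.38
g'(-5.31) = 0.02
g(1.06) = 1.13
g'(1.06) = -0.49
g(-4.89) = 0.39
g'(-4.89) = 0.03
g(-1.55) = 0.69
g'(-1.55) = 0.25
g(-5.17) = 0.38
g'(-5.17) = 0.02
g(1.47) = 0.93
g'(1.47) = -0.44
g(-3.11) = 0.47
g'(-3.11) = 0.07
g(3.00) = 0.53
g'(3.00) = -0.13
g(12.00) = 0.33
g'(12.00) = -0.00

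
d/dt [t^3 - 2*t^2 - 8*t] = 3*t^2 - 4*t - 8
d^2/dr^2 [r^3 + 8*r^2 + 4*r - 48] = 6*r + 16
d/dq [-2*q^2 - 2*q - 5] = -4*q - 2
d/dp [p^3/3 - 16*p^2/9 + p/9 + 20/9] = p^2 - 32*p/9 + 1/9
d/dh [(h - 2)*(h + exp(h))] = h + (h - 2)*(exp(h) + 1) + exp(h)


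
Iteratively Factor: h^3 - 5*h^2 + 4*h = (h - 4)*(h^2 - h) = (h - 4)*(h - 1)*(h)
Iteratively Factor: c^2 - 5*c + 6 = (c - 2)*(c - 3)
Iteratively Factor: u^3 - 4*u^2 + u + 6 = (u - 3)*(u^2 - u - 2) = (u - 3)*(u + 1)*(u - 2)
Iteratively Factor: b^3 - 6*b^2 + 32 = (b + 2)*(b^2 - 8*b + 16) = (b - 4)*(b + 2)*(b - 4)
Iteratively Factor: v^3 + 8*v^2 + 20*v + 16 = (v + 4)*(v^2 + 4*v + 4) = (v + 2)*(v + 4)*(v + 2)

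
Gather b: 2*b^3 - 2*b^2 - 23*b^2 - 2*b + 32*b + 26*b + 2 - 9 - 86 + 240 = 2*b^3 - 25*b^2 + 56*b + 147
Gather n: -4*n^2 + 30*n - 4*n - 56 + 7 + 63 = -4*n^2 + 26*n + 14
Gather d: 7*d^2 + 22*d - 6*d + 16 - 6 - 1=7*d^2 + 16*d + 9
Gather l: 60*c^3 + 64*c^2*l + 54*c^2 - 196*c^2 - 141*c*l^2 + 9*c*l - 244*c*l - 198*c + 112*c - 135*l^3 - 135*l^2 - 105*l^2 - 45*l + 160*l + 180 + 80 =60*c^3 - 142*c^2 - 86*c - 135*l^3 + l^2*(-141*c - 240) + l*(64*c^2 - 235*c + 115) + 260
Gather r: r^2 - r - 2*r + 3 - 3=r^2 - 3*r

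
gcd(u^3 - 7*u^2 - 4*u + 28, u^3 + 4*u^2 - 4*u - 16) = u^2 - 4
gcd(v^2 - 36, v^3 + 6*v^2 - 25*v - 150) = v + 6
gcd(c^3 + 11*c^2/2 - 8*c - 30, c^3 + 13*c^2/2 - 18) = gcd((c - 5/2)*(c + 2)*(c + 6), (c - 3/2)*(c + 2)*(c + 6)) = c^2 + 8*c + 12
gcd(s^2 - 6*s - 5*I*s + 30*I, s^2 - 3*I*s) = 1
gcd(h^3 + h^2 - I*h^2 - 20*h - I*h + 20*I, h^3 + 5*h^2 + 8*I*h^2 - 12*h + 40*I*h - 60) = h + 5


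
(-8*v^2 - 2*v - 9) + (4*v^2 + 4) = -4*v^2 - 2*v - 5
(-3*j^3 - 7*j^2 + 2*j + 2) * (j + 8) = -3*j^4 - 31*j^3 - 54*j^2 + 18*j + 16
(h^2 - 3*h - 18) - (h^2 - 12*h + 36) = 9*h - 54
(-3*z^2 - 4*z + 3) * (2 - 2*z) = 6*z^3 + 2*z^2 - 14*z + 6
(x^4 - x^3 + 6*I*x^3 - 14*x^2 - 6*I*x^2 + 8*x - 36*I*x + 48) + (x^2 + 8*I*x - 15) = x^4 - x^3 + 6*I*x^3 - 13*x^2 - 6*I*x^2 + 8*x - 28*I*x + 33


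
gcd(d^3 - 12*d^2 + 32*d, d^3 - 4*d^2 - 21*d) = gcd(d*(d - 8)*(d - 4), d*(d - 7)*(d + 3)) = d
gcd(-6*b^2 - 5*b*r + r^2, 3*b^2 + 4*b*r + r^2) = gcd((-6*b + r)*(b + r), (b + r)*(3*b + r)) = b + r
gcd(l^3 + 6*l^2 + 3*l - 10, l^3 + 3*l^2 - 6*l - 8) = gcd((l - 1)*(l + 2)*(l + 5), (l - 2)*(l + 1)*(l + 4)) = 1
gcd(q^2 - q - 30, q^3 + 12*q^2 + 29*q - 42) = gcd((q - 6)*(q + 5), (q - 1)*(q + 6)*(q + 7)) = 1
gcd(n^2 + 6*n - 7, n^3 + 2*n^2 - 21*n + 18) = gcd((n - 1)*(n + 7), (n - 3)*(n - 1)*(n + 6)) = n - 1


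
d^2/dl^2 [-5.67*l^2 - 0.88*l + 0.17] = -11.3400000000000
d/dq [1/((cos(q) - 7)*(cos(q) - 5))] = 2*(cos(q) - 6)*sin(q)/((cos(q) - 7)^2*(cos(q) - 5)^2)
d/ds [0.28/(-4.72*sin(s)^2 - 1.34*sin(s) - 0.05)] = (2.6432*sin(s) + 0.3752)*cos(s)/(4.72*sin(s)^2 + 1.34*sin(s) + 0.05)^2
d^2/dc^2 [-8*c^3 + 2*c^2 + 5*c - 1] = 4 - 48*c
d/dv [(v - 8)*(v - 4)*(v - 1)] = 3*v^2 - 26*v + 44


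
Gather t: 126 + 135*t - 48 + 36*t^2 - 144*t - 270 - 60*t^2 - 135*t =-24*t^2 - 144*t - 192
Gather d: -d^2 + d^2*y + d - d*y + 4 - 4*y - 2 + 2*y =d^2*(y - 1) + d*(1 - y) - 2*y + 2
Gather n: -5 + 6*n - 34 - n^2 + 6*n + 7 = -n^2 + 12*n - 32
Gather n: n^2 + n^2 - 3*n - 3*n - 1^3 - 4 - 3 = 2*n^2 - 6*n - 8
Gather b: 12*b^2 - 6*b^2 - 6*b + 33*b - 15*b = 6*b^2 + 12*b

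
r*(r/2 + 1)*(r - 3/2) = r^3/2 + r^2/4 - 3*r/2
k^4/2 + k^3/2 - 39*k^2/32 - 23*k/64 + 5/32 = (k/2 + 1/4)*(k - 5/4)*(k - 1/4)*(k + 2)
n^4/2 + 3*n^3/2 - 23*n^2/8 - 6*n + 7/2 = (n/2 + 1)*(n - 2)*(n - 1/2)*(n + 7/2)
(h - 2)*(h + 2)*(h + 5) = h^3 + 5*h^2 - 4*h - 20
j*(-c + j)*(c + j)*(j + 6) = -c^2*j^2 - 6*c^2*j + j^4 + 6*j^3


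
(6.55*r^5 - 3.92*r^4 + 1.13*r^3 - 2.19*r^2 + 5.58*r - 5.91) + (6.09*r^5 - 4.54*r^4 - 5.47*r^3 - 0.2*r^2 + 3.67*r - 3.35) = 12.64*r^5 - 8.46*r^4 - 4.34*r^3 - 2.39*r^2 + 9.25*r - 9.26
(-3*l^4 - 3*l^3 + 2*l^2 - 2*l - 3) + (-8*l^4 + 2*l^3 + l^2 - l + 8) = -11*l^4 - l^3 + 3*l^2 - 3*l + 5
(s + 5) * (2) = 2*s + 10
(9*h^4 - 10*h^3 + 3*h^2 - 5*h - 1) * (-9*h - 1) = -81*h^5 + 81*h^4 - 17*h^3 + 42*h^2 + 14*h + 1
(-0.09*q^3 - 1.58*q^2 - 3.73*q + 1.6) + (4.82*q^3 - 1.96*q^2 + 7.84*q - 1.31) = 4.73*q^3 - 3.54*q^2 + 4.11*q + 0.29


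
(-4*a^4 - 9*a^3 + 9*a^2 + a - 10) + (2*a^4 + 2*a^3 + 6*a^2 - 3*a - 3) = -2*a^4 - 7*a^3 + 15*a^2 - 2*a - 13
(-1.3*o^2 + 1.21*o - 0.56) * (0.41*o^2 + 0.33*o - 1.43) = -0.533*o^4 + 0.0670999999999999*o^3 + 2.0287*o^2 - 1.9151*o + 0.8008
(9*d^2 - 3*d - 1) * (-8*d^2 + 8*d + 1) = -72*d^4 + 96*d^3 - 7*d^2 - 11*d - 1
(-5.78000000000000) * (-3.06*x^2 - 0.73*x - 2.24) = 17.6868*x^2 + 4.2194*x + 12.9472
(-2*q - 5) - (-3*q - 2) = q - 3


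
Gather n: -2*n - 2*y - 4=-2*n - 2*y - 4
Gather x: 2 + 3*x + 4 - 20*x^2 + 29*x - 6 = -20*x^2 + 32*x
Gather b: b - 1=b - 1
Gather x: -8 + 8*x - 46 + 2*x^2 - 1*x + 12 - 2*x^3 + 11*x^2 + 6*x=-2*x^3 + 13*x^2 + 13*x - 42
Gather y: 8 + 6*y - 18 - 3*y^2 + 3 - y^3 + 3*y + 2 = -y^3 - 3*y^2 + 9*y - 5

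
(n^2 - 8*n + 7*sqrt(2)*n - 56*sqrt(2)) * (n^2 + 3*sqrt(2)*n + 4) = n^4 - 8*n^3 + 10*sqrt(2)*n^3 - 80*sqrt(2)*n^2 + 46*n^2 - 368*n + 28*sqrt(2)*n - 224*sqrt(2)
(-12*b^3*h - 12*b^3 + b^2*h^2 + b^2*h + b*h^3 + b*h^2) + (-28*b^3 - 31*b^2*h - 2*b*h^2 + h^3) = -12*b^3*h - 40*b^3 + b^2*h^2 - 30*b^2*h + b*h^3 - b*h^2 + h^3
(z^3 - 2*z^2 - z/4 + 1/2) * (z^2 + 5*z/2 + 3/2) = z^5 + z^4/2 - 15*z^3/4 - 25*z^2/8 + 7*z/8 + 3/4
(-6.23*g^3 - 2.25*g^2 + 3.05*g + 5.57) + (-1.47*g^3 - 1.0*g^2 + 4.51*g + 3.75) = -7.7*g^3 - 3.25*g^2 + 7.56*g + 9.32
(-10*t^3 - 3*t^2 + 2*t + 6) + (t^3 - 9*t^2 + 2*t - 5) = -9*t^3 - 12*t^2 + 4*t + 1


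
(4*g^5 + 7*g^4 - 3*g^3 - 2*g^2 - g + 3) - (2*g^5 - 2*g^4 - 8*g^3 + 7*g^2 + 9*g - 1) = 2*g^5 + 9*g^4 + 5*g^3 - 9*g^2 - 10*g + 4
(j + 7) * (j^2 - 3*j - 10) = j^3 + 4*j^2 - 31*j - 70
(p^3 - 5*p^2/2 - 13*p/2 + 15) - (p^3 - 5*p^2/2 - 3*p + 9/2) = 21/2 - 7*p/2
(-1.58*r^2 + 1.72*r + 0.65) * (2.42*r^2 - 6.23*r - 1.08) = -3.8236*r^4 + 14.0058*r^3 - 7.4362*r^2 - 5.9071*r - 0.702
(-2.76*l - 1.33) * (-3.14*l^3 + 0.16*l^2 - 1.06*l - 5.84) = 8.6664*l^4 + 3.7346*l^3 + 2.7128*l^2 + 17.5282*l + 7.7672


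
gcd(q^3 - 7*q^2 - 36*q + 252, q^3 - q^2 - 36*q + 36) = q^2 - 36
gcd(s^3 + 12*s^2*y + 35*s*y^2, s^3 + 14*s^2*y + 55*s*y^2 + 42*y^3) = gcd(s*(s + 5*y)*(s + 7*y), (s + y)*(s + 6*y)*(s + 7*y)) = s + 7*y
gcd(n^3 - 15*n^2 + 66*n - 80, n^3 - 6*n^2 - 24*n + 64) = n^2 - 10*n + 16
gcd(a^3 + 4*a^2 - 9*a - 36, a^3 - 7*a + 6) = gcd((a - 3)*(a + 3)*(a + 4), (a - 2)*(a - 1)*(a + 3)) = a + 3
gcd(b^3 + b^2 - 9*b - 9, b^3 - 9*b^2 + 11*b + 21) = b^2 - 2*b - 3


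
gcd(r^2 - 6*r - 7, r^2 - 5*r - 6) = r + 1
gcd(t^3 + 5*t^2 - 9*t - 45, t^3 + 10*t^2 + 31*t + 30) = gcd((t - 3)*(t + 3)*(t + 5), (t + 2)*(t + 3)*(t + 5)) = t^2 + 8*t + 15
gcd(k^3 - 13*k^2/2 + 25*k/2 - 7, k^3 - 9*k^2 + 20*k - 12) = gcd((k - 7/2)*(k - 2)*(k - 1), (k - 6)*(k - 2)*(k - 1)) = k^2 - 3*k + 2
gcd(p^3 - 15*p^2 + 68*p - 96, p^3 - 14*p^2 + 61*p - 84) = p^2 - 7*p + 12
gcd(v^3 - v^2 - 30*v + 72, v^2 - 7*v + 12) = v^2 - 7*v + 12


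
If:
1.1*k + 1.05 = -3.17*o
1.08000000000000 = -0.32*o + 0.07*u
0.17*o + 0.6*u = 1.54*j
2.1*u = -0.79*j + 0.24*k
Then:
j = 0.01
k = 8.18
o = -3.17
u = 0.93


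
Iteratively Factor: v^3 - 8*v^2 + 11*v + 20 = (v + 1)*(v^2 - 9*v + 20) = (v - 4)*(v + 1)*(v - 5)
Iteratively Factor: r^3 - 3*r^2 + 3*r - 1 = (r - 1)*(r^2 - 2*r + 1) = (r - 1)^2*(r - 1)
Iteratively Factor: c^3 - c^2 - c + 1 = (c - 1)*(c^2 - 1) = (c - 1)^2*(c + 1)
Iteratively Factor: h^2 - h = (h)*(h - 1)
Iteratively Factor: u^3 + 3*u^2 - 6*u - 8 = (u + 1)*(u^2 + 2*u - 8) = (u - 2)*(u + 1)*(u + 4)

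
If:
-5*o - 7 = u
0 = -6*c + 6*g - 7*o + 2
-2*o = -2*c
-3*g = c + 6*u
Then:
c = -86/45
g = -604/135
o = -86/45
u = 23/9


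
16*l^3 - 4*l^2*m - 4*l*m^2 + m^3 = (-4*l + m)*(-2*l + m)*(2*l + m)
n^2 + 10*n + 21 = (n + 3)*(n + 7)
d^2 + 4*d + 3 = (d + 1)*(d + 3)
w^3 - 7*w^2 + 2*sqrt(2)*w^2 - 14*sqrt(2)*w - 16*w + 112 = (w - 7)*(w - 2*sqrt(2))*(w + 4*sqrt(2))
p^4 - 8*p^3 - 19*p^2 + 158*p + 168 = (p - 7)*(p - 6)*(p + 1)*(p + 4)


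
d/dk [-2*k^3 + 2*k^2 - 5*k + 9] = -6*k^2 + 4*k - 5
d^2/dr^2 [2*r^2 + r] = 4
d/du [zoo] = 0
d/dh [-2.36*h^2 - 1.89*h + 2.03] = -4.72*h - 1.89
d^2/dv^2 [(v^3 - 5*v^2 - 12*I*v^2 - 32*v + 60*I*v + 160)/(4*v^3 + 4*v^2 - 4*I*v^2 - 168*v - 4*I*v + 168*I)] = (v^6*(-6 - 11*I) + v^5*(30 + 183*I) + v^4*(450 - 1503*I) + v^3*(-2518 + 2473*I) + v^2*(-5796 + 3474*I) + v*(-14340 - 4008*I) + 179684 - 31080*I)/(2*v^9 + v^8*(6 - 6*I) + v^7*(-252 - 18*I) + v^6*(-520 + 740*I) + v^5*(11070 + 1512*I) + v^4*(12090 - 31242*I) + v^3*(-179172 - 32254*I) + v^2*(-31752 + 454860*I) + v*(444528 + 10584*I) - 148176*I)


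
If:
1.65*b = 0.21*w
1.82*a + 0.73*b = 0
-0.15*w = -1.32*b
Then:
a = 0.00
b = 0.00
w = 0.00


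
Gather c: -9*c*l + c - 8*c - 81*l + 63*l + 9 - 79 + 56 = c*(-9*l - 7) - 18*l - 14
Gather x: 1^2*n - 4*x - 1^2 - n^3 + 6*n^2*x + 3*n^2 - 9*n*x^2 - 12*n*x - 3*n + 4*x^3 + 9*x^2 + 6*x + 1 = -n^3 + 3*n^2 - 2*n + 4*x^3 + x^2*(9 - 9*n) + x*(6*n^2 - 12*n + 2)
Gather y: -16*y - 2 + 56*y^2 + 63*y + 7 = 56*y^2 + 47*y + 5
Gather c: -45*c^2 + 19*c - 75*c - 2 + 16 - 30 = -45*c^2 - 56*c - 16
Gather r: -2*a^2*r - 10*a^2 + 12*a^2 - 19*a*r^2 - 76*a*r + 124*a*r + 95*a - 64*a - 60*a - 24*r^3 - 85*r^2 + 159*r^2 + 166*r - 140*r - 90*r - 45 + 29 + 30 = 2*a^2 - 29*a - 24*r^3 + r^2*(74 - 19*a) + r*(-2*a^2 + 48*a - 64) + 14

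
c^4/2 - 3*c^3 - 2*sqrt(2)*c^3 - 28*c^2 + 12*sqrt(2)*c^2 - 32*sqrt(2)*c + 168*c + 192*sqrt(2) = (c/2 + sqrt(2))*(c - 6)*(c - 8*sqrt(2))*(c + 2*sqrt(2))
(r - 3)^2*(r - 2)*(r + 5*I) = r^4 - 8*r^3 + 5*I*r^3 + 21*r^2 - 40*I*r^2 - 18*r + 105*I*r - 90*I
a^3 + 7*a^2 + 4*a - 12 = (a - 1)*(a + 2)*(a + 6)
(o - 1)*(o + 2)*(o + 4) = o^3 + 5*o^2 + 2*o - 8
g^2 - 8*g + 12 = (g - 6)*(g - 2)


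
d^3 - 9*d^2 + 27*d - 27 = (d - 3)^3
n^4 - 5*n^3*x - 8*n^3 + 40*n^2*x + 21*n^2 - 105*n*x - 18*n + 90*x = (n - 3)^2*(n - 2)*(n - 5*x)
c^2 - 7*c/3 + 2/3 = (c - 2)*(c - 1/3)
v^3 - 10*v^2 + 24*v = v*(v - 6)*(v - 4)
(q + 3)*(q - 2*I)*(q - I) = q^3 + 3*q^2 - 3*I*q^2 - 2*q - 9*I*q - 6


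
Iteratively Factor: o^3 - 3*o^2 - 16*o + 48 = (o - 4)*(o^2 + o - 12) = (o - 4)*(o - 3)*(o + 4)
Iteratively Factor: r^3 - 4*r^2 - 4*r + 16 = (r + 2)*(r^2 - 6*r + 8) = (r - 4)*(r + 2)*(r - 2)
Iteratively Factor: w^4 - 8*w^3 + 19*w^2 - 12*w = (w)*(w^3 - 8*w^2 + 19*w - 12) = w*(w - 1)*(w^2 - 7*w + 12) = w*(w - 4)*(w - 1)*(w - 3)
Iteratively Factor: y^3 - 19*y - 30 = (y + 2)*(y^2 - 2*y - 15) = (y - 5)*(y + 2)*(y + 3)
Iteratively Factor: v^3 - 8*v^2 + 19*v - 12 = (v - 3)*(v^2 - 5*v + 4) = (v - 3)*(v - 1)*(v - 4)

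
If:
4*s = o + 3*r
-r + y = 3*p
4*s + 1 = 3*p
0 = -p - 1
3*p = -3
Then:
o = -3*y - 13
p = -1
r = y + 3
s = -1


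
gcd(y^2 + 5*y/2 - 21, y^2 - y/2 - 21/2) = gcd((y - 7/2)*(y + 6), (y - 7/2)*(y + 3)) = y - 7/2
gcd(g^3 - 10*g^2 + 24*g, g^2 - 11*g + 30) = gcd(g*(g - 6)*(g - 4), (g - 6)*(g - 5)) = g - 6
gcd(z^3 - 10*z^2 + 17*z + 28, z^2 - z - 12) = z - 4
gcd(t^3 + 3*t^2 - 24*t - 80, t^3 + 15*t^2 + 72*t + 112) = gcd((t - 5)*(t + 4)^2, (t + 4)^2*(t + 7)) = t^2 + 8*t + 16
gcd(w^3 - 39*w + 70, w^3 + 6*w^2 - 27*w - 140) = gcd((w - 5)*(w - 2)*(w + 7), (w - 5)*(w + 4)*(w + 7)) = w^2 + 2*w - 35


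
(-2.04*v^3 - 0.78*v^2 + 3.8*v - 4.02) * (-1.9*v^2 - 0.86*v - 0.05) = 3.876*v^5 + 3.2364*v^4 - 6.4472*v^3 + 4.409*v^2 + 3.2672*v + 0.201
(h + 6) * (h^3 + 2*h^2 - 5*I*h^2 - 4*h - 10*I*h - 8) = h^4 + 8*h^3 - 5*I*h^3 + 8*h^2 - 40*I*h^2 - 32*h - 60*I*h - 48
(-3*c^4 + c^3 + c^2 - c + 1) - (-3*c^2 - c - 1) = -3*c^4 + c^3 + 4*c^2 + 2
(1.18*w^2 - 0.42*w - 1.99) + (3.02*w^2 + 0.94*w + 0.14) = 4.2*w^2 + 0.52*w - 1.85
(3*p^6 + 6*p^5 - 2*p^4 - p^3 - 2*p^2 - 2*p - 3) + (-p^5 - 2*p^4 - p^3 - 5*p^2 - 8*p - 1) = 3*p^6 + 5*p^5 - 4*p^4 - 2*p^3 - 7*p^2 - 10*p - 4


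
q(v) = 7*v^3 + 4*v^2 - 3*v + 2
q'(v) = 21*v^2 + 8*v - 3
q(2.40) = 114.61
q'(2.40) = 137.16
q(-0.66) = 3.71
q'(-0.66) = 0.87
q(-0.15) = 2.52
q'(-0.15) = -3.73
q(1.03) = 10.80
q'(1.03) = 27.52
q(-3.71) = -289.27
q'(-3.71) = 256.37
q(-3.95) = -355.15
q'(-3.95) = 293.05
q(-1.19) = -0.56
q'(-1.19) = 17.22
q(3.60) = 369.63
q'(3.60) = 297.96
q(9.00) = 5402.00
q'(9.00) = 1770.00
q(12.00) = 12638.00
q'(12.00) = 3117.00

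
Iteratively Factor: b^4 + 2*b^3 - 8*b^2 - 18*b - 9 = (b - 3)*(b^3 + 5*b^2 + 7*b + 3) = (b - 3)*(b + 3)*(b^2 + 2*b + 1) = (b - 3)*(b + 1)*(b + 3)*(b + 1)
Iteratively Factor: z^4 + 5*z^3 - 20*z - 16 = (z - 2)*(z^3 + 7*z^2 + 14*z + 8) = (z - 2)*(z + 1)*(z^2 + 6*z + 8) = (z - 2)*(z + 1)*(z + 2)*(z + 4)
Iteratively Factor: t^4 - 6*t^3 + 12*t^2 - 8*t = (t - 2)*(t^3 - 4*t^2 + 4*t) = (t - 2)^2*(t^2 - 2*t) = (t - 2)^3*(t)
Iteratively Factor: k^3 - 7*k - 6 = (k + 1)*(k^2 - k - 6) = (k + 1)*(k + 2)*(k - 3)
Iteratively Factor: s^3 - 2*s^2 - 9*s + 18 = (s - 2)*(s^2 - 9) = (s - 2)*(s + 3)*(s - 3)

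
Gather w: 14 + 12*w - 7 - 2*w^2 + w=-2*w^2 + 13*w + 7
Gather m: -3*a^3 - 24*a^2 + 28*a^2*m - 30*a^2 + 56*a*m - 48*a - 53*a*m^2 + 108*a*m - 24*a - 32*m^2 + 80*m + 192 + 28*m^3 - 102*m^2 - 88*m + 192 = -3*a^3 - 54*a^2 - 72*a + 28*m^3 + m^2*(-53*a - 134) + m*(28*a^2 + 164*a - 8) + 384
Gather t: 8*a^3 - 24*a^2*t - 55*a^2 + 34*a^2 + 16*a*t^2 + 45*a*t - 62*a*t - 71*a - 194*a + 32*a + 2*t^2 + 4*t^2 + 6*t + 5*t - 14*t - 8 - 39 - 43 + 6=8*a^3 - 21*a^2 - 233*a + t^2*(16*a + 6) + t*(-24*a^2 - 17*a - 3) - 84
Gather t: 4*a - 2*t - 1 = 4*a - 2*t - 1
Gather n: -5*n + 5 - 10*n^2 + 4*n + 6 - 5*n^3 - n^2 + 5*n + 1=-5*n^3 - 11*n^2 + 4*n + 12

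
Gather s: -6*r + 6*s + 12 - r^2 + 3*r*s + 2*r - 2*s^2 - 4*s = -r^2 - 4*r - 2*s^2 + s*(3*r + 2) + 12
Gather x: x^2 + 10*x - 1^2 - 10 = x^2 + 10*x - 11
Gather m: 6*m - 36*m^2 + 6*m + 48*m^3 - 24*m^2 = 48*m^3 - 60*m^2 + 12*m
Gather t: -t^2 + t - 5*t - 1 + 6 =-t^2 - 4*t + 5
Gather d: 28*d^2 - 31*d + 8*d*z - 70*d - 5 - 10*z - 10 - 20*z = 28*d^2 + d*(8*z - 101) - 30*z - 15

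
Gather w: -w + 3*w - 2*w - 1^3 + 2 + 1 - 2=0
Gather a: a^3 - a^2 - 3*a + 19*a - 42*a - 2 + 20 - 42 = a^3 - a^2 - 26*a - 24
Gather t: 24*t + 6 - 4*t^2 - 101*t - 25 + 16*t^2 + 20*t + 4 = 12*t^2 - 57*t - 15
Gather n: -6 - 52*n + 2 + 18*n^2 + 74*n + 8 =18*n^2 + 22*n + 4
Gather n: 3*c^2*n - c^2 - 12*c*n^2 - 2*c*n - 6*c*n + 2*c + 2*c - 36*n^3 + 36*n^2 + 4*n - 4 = -c^2 + 4*c - 36*n^3 + n^2*(36 - 12*c) + n*(3*c^2 - 8*c + 4) - 4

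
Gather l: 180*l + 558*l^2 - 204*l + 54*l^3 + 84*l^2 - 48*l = 54*l^3 + 642*l^2 - 72*l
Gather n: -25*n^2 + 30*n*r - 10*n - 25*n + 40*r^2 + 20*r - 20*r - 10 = -25*n^2 + n*(30*r - 35) + 40*r^2 - 10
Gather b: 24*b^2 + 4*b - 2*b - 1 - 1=24*b^2 + 2*b - 2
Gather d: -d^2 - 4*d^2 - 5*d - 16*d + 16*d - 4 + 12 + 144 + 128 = -5*d^2 - 5*d + 280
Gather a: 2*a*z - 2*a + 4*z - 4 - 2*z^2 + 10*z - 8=a*(2*z - 2) - 2*z^2 + 14*z - 12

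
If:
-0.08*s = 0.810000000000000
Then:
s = -10.12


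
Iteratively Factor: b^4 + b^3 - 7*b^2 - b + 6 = (b - 2)*(b^3 + 3*b^2 - b - 3) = (b - 2)*(b + 1)*(b^2 + 2*b - 3) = (b - 2)*(b - 1)*(b + 1)*(b + 3)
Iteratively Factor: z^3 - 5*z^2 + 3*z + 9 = (z + 1)*(z^2 - 6*z + 9) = (z - 3)*(z + 1)*(z - 3)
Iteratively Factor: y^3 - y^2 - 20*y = (y)*(y^2 - y - 20) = y*(y + 4)*(y - 5)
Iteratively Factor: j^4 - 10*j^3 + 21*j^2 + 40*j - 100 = (j + 2)*(j^3 - 12*j^2 + 45*j - 50) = (j - 2)*(j + 2)*(j^2 - 10*j + 25) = (j - 5)*(j - 2)*(j + 2)*(j - 5)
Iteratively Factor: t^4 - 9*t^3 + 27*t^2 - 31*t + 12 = (t - 1)*(t^3 - 8*t^2 + 19*t - 12) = (t - 4)*(t - 1)*(t^2 - 4*t + 3) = (t - 4)*(t - 3)*(t - 1)*(t - 1)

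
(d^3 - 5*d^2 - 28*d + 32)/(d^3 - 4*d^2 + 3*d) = (d^2 - 4*d - 32)/(d*(d - 3))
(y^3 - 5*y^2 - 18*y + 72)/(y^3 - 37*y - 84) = (y^2 - 9*y + 18)/(y^2 - 4*y - 21)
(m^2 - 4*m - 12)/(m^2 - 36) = (m + 2)/(m + 6)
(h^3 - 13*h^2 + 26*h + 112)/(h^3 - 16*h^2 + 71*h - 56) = (h + 2)/(h - 1)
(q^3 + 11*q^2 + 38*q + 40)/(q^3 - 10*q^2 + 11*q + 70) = (q^2 + 9*q + 20)/(q^2 - 12*q + 35)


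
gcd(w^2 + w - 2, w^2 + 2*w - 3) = w - 1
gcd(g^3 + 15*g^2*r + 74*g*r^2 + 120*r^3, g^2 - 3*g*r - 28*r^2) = g + 4*r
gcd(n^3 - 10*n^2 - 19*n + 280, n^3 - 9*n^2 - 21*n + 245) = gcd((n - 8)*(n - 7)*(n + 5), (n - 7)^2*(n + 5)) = n^2 - 2*n - 35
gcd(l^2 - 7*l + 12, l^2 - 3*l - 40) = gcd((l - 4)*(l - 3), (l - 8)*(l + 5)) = 1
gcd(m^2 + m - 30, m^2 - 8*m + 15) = m - 5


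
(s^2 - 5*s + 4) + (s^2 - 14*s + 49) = 2*s^2 - 19*s + 53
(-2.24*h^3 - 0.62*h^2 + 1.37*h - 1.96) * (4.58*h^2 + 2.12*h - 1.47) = -10.2592*h^5 - 7.5884*h^4 + 8.253*h^3 - 5.161*h^2 - 6.1691*h + 2.8812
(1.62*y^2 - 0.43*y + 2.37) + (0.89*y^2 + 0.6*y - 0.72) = 2.51*y^2 + 0.17*y + 1.65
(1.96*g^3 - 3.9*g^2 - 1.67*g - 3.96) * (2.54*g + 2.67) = 4.9784*g^4 - 4.6728*g^3 - 14.6548*g^2 - 14.5173*g - 10.5732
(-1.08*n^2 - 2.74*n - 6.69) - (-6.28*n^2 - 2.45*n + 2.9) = 5.2*n^2 - 0.29*n - 9.59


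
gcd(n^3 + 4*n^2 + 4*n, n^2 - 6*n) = n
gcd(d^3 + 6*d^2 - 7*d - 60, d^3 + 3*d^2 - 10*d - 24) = d^2 + d - 12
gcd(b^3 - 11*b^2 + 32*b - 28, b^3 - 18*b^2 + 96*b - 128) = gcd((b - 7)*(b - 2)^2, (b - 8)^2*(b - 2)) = b - 2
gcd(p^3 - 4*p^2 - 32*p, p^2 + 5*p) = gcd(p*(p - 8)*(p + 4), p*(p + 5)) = p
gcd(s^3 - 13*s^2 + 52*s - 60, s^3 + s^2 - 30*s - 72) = s - 6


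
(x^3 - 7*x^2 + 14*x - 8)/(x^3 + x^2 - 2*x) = (x^2 - 6*x + 8)/(x*(x + 2))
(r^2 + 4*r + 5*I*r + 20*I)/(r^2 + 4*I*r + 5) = (r + 4)/(r - I)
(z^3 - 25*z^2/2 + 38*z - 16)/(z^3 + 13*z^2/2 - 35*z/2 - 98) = (2*z^2 - 17*z + 8)/(2*z^2 + 21*z + 49)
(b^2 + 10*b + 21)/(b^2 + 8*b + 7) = (b + 3)/(b + 1)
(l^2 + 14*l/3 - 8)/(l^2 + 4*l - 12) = (l - 4/3)/(l - 2)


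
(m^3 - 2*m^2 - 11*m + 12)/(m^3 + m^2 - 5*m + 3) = (m - 4)/(m - 1)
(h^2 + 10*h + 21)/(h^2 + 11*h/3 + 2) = 3*(h + 7)/(3*h + 2)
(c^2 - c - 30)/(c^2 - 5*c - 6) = (c + 5)/(c + 1)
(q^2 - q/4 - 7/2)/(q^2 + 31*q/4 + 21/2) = (q - 2)/(q + 6)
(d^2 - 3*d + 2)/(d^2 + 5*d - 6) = (d - 2)/(d + 6)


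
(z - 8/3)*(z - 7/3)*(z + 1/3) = z^3 - 14*z^2/3 + 41*z/9 + 56/27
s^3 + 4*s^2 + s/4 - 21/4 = (s - 1)*(s + 3/2)*(s + 7/2)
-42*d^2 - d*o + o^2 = (-7*d + o)*(6*d + o)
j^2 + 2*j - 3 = (j - 1)*(j + 3)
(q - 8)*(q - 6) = q^2 - 14*q + 48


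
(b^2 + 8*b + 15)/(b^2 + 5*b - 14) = (b^2 + 8*b + 15)/(b^2 + 5*b - 14)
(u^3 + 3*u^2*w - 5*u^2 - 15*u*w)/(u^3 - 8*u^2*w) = (u^2 + 3*u*w - 5*u - 15*w)/(u*(u - 8*w))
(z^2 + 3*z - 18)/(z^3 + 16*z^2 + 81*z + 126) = (z - 3)/(z^2 + 10*z + 21)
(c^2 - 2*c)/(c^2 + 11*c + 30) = c*(c - 2)/(c^2 + 11*c + 30)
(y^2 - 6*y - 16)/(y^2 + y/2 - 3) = 2*(y - 8)/(2*y - 3)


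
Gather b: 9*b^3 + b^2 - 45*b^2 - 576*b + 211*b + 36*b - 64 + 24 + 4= 9*b^3 - 44*b^2 - 329*b - 36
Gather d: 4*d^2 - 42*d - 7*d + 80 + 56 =4*d^2 - 49*d + 136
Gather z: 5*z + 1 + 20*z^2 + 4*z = 20*z^2 + 9*z + 1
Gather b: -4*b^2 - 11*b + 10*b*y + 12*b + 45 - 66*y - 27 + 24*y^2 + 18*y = -4*b^2 + b*(10*y + 1) + 24*y^2 - 48*y + 18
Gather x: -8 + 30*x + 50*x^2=50*x^2 + 30*x - 8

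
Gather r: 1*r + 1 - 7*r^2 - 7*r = -7*r^2 - 6*r + 1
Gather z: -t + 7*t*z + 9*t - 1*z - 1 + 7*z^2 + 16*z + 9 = 8*t + 7*z^2 + z*(7*t + 15) + 8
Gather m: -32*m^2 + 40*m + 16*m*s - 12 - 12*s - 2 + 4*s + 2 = -32*m^2 + m*(16*s + 40) - 8*s - 12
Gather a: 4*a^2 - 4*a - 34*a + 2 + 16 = 4*a^2 - 38*a + 18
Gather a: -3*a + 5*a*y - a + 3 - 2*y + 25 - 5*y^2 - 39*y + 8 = a*(5*y - 4) - 5*y^2 - 41*y + 36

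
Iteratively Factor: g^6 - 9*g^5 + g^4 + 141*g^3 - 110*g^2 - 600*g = (g + 3)*(g^5 - 12*g^4 + 37*g^3 + 30*g^2 - 200*g) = (g + 2)*(g + 3)*(g^4 - 14*g^3 + 65*g^2 - 100*g) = g*(g + 2)*(g + 3)*(g^3 - 14*g^2 + 65*g - 100) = g*(g - 4)*(g + 2)*(g + 3)*(g^2 - 10*g + 25) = g*(g - 5)*(g - 4)*(g + 2)*(g + 3)*(g - 5)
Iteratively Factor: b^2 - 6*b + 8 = (b - 2)*(b - 4)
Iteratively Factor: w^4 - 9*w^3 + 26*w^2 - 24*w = (w - 4)*(w^3 - 5*w^2 + 6*w) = w*(w - 4)*(w^2 - 5*w + 6) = w*(w - 4)*(w - 2)*(w - 3)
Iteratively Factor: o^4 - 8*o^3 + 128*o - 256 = (o - 4)*(o^3 - 4*o^2 - 16*o + 64) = (o - 4)^2*(o^2 - 16) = (o - 4)^2*(o + 4)*(o - 4)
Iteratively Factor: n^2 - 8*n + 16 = (n - 4)*(n - 4)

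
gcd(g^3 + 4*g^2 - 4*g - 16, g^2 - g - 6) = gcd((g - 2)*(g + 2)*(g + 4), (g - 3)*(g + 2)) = g + 2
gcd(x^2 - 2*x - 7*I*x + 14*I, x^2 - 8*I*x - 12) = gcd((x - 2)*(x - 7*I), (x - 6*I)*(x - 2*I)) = 1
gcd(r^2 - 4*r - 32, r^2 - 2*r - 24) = r + 4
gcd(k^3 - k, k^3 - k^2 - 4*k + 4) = k - 1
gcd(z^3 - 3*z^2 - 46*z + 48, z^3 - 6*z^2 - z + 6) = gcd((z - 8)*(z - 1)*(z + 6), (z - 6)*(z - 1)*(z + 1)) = z - 1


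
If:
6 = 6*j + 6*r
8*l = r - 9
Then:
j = 1 - r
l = r/8 - 9/8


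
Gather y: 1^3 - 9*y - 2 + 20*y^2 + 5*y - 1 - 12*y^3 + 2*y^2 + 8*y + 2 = -12*y^3 + 22*y^2 + 4*y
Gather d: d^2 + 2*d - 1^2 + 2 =d^2 + 2*d + 1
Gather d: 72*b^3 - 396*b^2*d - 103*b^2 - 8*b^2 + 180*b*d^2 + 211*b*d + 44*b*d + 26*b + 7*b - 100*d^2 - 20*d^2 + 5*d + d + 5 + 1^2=72*b^3 - 111*b^2 + 33*b + d^2*(180*b - 120) + d*(-396*b^2 + 255*b + 6) + 6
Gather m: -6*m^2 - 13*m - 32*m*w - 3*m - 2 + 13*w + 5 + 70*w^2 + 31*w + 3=-6*m^2 + m*(-32*w - 16) + 70*w^2 + 44*w + 6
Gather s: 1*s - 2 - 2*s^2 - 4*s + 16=-2*s^2 - 3*s + 14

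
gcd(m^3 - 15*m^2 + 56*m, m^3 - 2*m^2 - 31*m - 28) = m - 7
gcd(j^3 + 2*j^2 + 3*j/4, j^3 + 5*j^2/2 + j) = j^2 + j/2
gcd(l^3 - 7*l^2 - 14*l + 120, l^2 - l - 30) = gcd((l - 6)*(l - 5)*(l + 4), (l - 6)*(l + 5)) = l - 6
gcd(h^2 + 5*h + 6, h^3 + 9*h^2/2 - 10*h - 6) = 1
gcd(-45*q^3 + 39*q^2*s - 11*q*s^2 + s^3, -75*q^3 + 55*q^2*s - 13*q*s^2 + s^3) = 15*q^2 - 8*q*s + s^2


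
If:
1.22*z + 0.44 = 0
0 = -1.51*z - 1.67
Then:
No Solution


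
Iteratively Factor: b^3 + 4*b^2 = (b)*(b^2 + 4*b) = b*(b + 4)*(b)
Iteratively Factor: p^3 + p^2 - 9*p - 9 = (p + 3)*(p^2 - 2*p - 3) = (p - 3)*(p + 3)*(p + 1)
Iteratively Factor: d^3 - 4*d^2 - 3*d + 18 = (d - 3)*(d^2 - d - 6) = (d - 3)*(d + 2)*(d - 3)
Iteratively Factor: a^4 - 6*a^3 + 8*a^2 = (a)*(a^3 - 6*a^2 + 8*a) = a*(a - 4)*(a^2 - 2*a) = a^2*(a - 4)*(a - 2)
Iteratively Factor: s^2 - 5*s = (s - 5)*(s)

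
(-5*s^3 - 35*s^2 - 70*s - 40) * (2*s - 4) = -10*s^4 - 50*s^3 + 200*s + 160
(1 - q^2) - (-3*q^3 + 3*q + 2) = 3*q^3 - q^2 - 3*q - 1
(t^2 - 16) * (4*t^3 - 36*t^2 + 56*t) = 4*t^5 - 36*t^4 - 8*t^3 + 576*t^2 - 896*t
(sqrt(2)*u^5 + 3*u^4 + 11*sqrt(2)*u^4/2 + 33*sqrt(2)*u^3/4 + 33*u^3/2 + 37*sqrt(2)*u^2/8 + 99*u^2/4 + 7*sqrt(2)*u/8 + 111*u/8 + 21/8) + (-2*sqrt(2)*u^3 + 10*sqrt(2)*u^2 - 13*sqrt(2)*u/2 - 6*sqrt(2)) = sqrt(2)*u^5 + 3*u^4 + 11*sqrt(2)*u^4/2 + 25*sqrt(2)*u^3/4 + 33*u^3/2 + 117*sqrt(2)*u^2/8 + 99*u^2/4 - 45*sqrt(2)*u/8 + 111*u/8 - 6*sqrt(2) + 21/8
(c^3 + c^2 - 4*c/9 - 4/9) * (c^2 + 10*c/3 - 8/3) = c^5 + 13*c^4/3 + 2*c^3/9 - 124*c^2/27 - 8*c/27 + 32/27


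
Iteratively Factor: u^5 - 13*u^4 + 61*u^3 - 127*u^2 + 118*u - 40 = (u - 4)*(u^4 - 9*u^3 + 25*u^2 - 27*u + 10) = (u - 4)*(u - 2)*(u^3 - 7*u^2 + 11*u - 5) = (u - 4)*(u - 2)*(u - 1)*(u^2 - 6*u + 5) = (u - 5)*(u - 4)*(u - 2)*(u - 1)*(u - 1)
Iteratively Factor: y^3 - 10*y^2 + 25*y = (y)*(y^2 - 10*y + 25) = y*(y - 5)*(y - 5)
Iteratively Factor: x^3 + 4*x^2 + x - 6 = (x + 3)*(x^2 + x - 2) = (x + 2)*(x + 3)*(x - 1)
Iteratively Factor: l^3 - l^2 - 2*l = (l - 2)*(l^2 + l) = l*(l - 2)*(l + 1)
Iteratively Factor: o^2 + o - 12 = (o + 4)*(o - 3)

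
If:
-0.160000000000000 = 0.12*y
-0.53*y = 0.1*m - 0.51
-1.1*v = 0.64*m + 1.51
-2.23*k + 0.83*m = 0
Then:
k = 4.53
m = 12.17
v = -8.45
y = -1.33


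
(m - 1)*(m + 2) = m^2 + m - 2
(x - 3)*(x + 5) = x^2 + 2*x - 15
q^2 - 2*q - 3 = (q - 3)*(q + 1)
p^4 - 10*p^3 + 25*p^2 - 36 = (p - 6)*(p - 3)*(p - 2)*(p + 1)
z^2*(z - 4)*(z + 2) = z^4 - 2*z^3 - 8*z^2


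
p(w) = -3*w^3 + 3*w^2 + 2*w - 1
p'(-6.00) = -358.00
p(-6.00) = 743.00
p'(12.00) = -1222.00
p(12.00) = -4729.00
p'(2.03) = -22.91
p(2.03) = -9.67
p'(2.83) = -53.10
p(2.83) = -39.31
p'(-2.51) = -69.76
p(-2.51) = 60.32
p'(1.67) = -13.08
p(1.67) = -3.27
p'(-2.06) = -48.55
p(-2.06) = 33.84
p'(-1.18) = -17.61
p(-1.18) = 5.75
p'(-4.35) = -194.40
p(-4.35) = 294.01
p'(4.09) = -124.01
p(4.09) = -147.89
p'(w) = -9*w^2 + 6*w + 2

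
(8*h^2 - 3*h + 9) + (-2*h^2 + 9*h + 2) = 6*h^2 + 6*h + 11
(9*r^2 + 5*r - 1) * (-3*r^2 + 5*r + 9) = -27*r^4 + 30*r^3 + 109*r^2 + 40*r - 9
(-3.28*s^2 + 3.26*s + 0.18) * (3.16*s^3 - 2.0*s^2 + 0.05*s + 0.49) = -10.3648*s^5 + 16.8616*s^4 - 6.1152*s^3 - 1.8042*s^2 + 1.6064*s + 0.0882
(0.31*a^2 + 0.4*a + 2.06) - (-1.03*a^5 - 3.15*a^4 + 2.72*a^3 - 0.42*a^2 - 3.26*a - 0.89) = 1.03*a^5 + 3.15*a^4 - 2.72*a^3 + 0.73*a^2 + 3.66*a + 2.95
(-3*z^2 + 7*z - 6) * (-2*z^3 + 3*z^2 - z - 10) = 6*z^5 - 23*z^4 + 36*z^3 + 5*z^2 - 64*z + 60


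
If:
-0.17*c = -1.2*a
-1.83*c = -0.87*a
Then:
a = 0.00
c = 0.00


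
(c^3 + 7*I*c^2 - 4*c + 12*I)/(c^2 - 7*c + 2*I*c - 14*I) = (c^2 + 5*I*c + 6)/(c - 7)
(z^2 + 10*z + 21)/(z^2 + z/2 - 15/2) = 2*(z + 7)/(2*z - 5)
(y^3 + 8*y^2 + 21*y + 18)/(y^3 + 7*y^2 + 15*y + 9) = (y + 2)/(y + 1)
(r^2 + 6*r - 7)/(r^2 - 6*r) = (r^2 + 6*r - 7)/(r*(r - 6))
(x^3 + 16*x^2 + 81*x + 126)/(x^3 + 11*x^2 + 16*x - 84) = (x + 3)/(x - 2)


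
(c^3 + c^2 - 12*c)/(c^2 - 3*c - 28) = c*(c - 3)/(c - 7)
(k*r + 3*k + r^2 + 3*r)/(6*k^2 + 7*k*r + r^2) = (r + 3)/(6*k + r)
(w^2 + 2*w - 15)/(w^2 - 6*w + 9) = (w + 5)/(w - 3)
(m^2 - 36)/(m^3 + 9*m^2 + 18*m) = (m - 6)/(m*(m + 3))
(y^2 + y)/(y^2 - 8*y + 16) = y*(y + 1)/(y^2 - 8*y + 16)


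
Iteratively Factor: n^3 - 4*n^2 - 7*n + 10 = (n - 1)*(n^2 - 3*n - 10) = (n - 5)*(n - 1)*(n + 2)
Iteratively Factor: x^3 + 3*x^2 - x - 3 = (x - 1)*(x^2 + 4*x + 3) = (x - 1)*(x + 1)*(x + 3)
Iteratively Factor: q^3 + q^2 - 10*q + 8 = (q - 1)*(q^2 + 2*q - 8) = (q - 2)*(q - 1)*(q + 4)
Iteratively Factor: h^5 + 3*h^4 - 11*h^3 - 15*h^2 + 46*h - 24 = (h - 2)*(h^4 + 5*h^3 - h^2 - 17*h + 12) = (h - 2)*(h + 3)*(h^3 + 2*h^2 - 7*h + 4) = (h - 2)*(h - 1)*(h + 3)*(h^2 + 3*h - 4) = (h - 2)*(h - 1)^2*(h + 3)*(h + 4)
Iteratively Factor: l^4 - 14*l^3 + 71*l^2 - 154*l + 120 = (l - 5)*(l^3 - 9*l^2 + 26*l - 24) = (l - 5)*(l - 3)*(l^2 - 6*l + 8) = (l - 5)*(l - 3)*(l - 2)*(l - 4)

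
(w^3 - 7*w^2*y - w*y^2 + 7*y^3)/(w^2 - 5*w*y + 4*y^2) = (-w^2 + 6*w*y + 7*y^2)/(-w + 4*y)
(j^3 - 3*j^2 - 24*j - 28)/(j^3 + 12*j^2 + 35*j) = (j^3 - 3*j^2 - 24*j - 28)/(j*(j^2 + 12*j + 35))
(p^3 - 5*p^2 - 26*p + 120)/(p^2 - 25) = (p^2 - 10*p + 24)/(p - 5)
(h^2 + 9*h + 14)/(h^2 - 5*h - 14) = (h + 7)/(h - 7)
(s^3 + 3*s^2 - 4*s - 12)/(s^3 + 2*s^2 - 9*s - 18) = (s - 2)/(s - 3)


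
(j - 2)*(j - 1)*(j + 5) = j^3 + 2*j^2 - 13*j + 10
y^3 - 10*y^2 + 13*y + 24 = (y - 8)*(y - 3)*(y + 1)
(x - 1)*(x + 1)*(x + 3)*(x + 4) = x^4 + 7*x^3 + 11*x^2 - 7*x - 12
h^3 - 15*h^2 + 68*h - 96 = (h - 8)*(h - 4)*(h - 3)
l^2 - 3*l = l*(l - 3)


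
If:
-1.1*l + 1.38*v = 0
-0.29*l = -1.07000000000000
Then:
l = 3.69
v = 2.94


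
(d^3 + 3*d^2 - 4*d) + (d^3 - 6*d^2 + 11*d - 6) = 2*d^3 - 3*d^2 + 7*d - 6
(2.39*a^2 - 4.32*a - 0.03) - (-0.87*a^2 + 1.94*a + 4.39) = 3.26*a^2 - 6.26*a - 4.42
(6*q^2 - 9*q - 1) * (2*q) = 12*q^3 - 18*q^2 - 2*q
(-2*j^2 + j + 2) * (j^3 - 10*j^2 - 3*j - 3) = -2*j^5 + 21*j^4 - 2*j^3 - 17*j^2 - 9*j - 6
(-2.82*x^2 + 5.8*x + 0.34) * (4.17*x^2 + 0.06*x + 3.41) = -11.7594*x^4 + 24.0168*x^3 - 7.8504*x^2 + 19.7984*x + 1.1594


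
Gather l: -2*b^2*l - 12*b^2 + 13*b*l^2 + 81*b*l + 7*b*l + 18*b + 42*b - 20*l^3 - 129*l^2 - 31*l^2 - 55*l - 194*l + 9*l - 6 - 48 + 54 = -12*b^2 + 60*b - 20*l^3 + l^2*(13*b - 160) + l*(-2*b^2 + 88*b - 240)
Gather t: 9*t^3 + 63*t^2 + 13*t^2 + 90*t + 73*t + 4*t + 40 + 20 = 9*t^3 + 76*t^2 + 167*t + 60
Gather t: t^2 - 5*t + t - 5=t^2 - 4*t - 5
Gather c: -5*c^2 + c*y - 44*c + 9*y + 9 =-5*c^2 + c*(y - 44) + 9*y + 9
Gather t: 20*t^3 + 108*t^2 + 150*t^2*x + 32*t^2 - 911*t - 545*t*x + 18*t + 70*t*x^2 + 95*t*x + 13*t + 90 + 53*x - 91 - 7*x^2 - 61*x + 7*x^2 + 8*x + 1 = 20*t^3 + t^2*(150*x + 140) + t*(70*x^2 - 450*x - 880)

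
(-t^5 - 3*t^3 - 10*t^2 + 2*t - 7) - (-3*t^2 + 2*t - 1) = -t^5 - 3*t^3 - 7*t^2 - 6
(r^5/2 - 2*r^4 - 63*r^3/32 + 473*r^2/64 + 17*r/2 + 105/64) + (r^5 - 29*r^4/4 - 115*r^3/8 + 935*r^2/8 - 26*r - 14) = 3*r^5/2 - 37*r^4/4 - 523*r^3/32 + 7953*r^2/64 - 35*r/2 - 791/64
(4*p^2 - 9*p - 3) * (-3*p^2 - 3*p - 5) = -12*p^4 + 15*p^3 + 16*p^2 + 54*p + 15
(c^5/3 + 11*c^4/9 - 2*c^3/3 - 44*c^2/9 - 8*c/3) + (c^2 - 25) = c^5/3 + 11*c^4/9 - 2*c^3/3 - 35*c^2/9 - 8*c/3 - 25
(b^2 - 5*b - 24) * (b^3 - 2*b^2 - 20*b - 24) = b^5 - 7*b^4 - 34*b^3 + 124*b^2 + 600*b + 576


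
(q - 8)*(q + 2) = q^2 - 6*q - 16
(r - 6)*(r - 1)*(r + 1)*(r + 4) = r^4 - 2*r^3 - 25*r^2 + 2*r + 24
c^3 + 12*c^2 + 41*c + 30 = (c + 1)*(c + 5)*(c + 6)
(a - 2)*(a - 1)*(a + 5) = a^3 + 2*a^2 - 13*a + 10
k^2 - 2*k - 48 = (k - 8)*(k + 6)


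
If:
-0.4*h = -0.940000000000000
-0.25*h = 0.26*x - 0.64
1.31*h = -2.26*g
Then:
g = -1.36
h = 2.35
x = 0.20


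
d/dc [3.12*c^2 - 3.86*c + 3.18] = 6.24*c - 3.86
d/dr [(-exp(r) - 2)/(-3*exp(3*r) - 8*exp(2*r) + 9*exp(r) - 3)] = (-(exp(r) + 2)*(9*exp(2*r) + 16*exp(r) - 9) + 3*exp(3*r) + 8*exp(2*r) - 9*exp(r) + 3)*exp(r)/(3*exp(3*r) + 8*exp(2*r) - 9*exp(r) + 3)^2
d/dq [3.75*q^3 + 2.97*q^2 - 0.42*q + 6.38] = 11.25*q^2 + 5.94*q - 0.42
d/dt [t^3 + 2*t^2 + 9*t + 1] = 3*t^2 + 4*t + 9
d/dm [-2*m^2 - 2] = -4*m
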